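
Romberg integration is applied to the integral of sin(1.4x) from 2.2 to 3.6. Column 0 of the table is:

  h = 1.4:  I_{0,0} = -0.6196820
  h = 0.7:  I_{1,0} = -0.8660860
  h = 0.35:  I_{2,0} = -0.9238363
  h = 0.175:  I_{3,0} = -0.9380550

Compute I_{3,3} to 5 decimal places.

-0.94278

Richardson extrapolation on the trapezoidal column (denominator 4−1=3):
I_{1,1} = (4·(-0.8660860) − (-0.6196820)) / 3 = -0.9482207
I_{2,1} = (4·(-0.9238363) − (-0.8660860)) / 3 = -0.9430864
I_{3,1} = -0.9380550 + (-0.9380550 − (-0.9238363))/3 = -0.9427946
I_{2,2} = (16·(-0.9430864) − (-0.9482207)) / 15 = -0.9427441
I_{3,2} = -0.9427946 + (-0.9427946 − (-0.9430864))/15 = -0.9427751
I_{3,3} = -0.9427751 + (-0.9427751 − (-0.9427441))/63 = -0.9427756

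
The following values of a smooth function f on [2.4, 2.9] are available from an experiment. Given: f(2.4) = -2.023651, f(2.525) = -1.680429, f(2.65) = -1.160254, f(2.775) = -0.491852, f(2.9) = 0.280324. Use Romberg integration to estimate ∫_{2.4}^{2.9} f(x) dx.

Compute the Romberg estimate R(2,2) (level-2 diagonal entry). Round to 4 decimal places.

R(0,0) (trapezoid, 1 panel, h=0.5000): -0.435832
R(1,0) (trapezoid, 2 panels, h=0.2500): -0.507979
R(2,0) (trapezoid, 4 panels, h=0.1250): -0.525525
R(1,1) = -0.507979 + (-0.507979 − (-0.435832))/3 = -0.532028
R(2,1) = -0.525525 + (-0.525525 − (-0.507979))/3 = -0.531374
R(2,2) = -0.531374 + (-0.531374 − (-0.532028))/15 = -0.531330

-0.5313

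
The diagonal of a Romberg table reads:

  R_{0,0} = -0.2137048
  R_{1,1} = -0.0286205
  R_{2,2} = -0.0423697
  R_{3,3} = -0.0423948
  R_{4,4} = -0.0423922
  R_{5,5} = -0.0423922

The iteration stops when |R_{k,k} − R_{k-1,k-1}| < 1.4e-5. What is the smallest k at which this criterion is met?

|R_{1,1} − R_{0,0}| = 0.1850843 ≥ 1.4e-5
|R_{2,2} − R_{1,1}| = 0.0137492 ≥ 1.4e-5
|R_{3,3} − R_{2,2}| = 0.0000251 ≥ 1.4e-5
|R_{4,4} − R_{3,3}| = 0.0000026 < 1.4e-5

k = 4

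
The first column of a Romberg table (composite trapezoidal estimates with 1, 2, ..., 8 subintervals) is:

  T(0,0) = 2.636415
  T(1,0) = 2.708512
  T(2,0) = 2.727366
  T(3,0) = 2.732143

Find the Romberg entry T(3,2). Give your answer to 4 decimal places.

Richardson extrapolation on the trapezoidal column (denominator 4−1=3):
T(2,1) = (4·2.727366 − 2.708512) / 3 = 2.733651
T(3,1) = (4·2.732143 − 2.727366) / 3 = 2.733735
T(3,2) = 2.733735 + (2.733735 − 2.733651)/15 = 2.733741

2.7337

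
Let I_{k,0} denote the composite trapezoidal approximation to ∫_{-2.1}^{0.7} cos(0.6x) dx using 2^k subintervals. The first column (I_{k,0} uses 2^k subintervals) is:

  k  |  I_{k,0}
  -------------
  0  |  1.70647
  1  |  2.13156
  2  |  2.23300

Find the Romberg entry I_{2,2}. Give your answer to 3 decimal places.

2.266

Richardson extrapolation on the trapezoidal column (denominator 4−1=3):
I_{1,1} = (4·2.13156 − 1.70647) / 3 = 2.27326
I_{2,1} = 2.23300 + (2.23300 − 2.13156)/3 = 2.26681
I_{2,2} = 2.26681 + (2.26681 − 2.27326)/15 = 2.26638
(Column j=1 coincides with Simpson's rule on the same nodes.)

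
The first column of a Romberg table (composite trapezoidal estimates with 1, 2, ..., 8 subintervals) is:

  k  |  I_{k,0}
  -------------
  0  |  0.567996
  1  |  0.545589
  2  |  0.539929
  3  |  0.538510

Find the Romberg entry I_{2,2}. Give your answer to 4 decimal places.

0.5380

Richardson extrapolation on the trapezoidal column (denominator 4−1=3):
I_{1,1} = 0.545589 + (0.545589 − 0.567996)/3 = 0.538120
I_{2,1} = 0.539929 + (0.539929 − 0.545589)/3 = 0.538042
I_{2,2} = 0.538042 + (0.538042 − 0.538120)/15 = 0.538037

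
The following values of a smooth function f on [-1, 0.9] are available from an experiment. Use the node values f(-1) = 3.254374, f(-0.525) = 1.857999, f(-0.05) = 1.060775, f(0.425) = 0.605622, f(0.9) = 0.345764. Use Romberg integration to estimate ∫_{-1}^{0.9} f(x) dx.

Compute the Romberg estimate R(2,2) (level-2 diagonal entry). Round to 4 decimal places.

2.4651

R(0,0) (trapezoid, 1 panel, h=1.9000): 3.420131
R(1,0) (trapezoid, 2 panels, h=0.9500): 2.717802
R(2,0) (trapezoid, 4 panels, h=0.4750): 2.529121
R(1,1) = 2.717802 + (2.717802 − 3.420131)/3 = 2.483692
R(2,1) = 2.529121 + (2.529121 − 2.717802)/3 = 2.466227
R(2,2) = 2.466227 + (2.466227 − 2.483692)/15 = 2.465063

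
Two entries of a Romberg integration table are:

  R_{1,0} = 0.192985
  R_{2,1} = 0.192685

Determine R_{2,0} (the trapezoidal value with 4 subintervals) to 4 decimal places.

From R_{2,1} = (4·R_{2,0} − R_{1,0})/3, solve for R_{2,0}:
4·R_{2,0} = 3·0.192685 + 0.192985 = 0.771040
R_{2,0} = 0.192760

0.1928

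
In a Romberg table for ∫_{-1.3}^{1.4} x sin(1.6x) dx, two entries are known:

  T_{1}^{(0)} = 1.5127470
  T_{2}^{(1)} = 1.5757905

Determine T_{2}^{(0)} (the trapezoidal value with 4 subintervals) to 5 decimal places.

From T_{2}^{(1)} = (4·T_{2}^{(0)} − T_{1}^{(0)})/3, solve for T_{2}^{(0)}:
4·T_{2}^{(0)} = 3·1.5757905 + 1.5127470 = 6.2401185
T_{2}^{(0)} = 1.5600296

1.56003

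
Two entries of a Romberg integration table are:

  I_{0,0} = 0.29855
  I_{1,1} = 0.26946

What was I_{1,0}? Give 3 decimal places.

0.277

From I_{1,1} = (4·I_{1,0} − I_{0,0})/3, solve for I_{1,0}:
4·I_{1,0} = 3·0.26946 + 0.29855 = 1.10693
I_{1,0} = 0.27673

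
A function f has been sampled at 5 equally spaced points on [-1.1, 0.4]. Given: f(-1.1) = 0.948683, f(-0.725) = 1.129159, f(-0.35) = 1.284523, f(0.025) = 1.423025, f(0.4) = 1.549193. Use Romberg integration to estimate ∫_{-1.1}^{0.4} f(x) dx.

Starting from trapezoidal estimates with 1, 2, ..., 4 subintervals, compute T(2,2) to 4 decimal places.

T(0,0) (trapezoid, 1 panel, h=1.5000): 1.873407
T(1,0) (trapezoid, 2 panels, h=0.7500): 1.900096
T(2,0) (trapezoid, 4 panels, h=0.3750): 1.907117
T(1,1) = 1.900096 + (1.900096 − 1.873407)/3 = 1.908992
T(2,1) = 1.907117 + (1.907117 − 1.900096)/3 = 1.909457
T(2,2) = 1.909457 + (1.909457 − 1.908992)/15 = 1.909488

1.9095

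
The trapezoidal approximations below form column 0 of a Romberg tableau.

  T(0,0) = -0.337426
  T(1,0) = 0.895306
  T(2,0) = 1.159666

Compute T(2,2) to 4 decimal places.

T(1,1) = (4·0.895306 − (-0.337426)) / 3 = 1.306217
T(2,1) = 1.159666 + (1.159666 − 0.895306)/3 = 1.247786
T(2,2) = 1.247786 + (1.247786 − 1.306217)/15 = 1.243891

1.2439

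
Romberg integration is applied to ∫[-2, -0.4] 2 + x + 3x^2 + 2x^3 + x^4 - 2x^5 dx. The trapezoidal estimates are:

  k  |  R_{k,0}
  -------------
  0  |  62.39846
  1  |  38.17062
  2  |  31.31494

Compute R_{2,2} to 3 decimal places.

28.959

Richardson extrapolation on the trapezoidal column (denominator 4−1=3):
R_{1,1} = 38.17062 + (38.17062 − 62.39846)/3 = 30.09467
R_{2,1} = (4·31.31494 − 38.17062) / 3 = 29.02971
R_{2,2} = (16·29.02971 − 30.09467) / 15 = 28.95871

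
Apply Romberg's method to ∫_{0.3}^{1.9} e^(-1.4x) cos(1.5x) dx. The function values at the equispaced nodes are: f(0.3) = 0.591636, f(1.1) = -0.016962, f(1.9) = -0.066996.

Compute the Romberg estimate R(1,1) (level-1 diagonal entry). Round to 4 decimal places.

0.1218

R(0,0) (trapezoid, 1 panel, h=1.6000): 0.419712
R(1,0) (trapezoid, 2 panels, h=0.8000): 0.196286
R(1,1) = 0.196286 + (0.196286 − 0.419712)/3 = 0.121811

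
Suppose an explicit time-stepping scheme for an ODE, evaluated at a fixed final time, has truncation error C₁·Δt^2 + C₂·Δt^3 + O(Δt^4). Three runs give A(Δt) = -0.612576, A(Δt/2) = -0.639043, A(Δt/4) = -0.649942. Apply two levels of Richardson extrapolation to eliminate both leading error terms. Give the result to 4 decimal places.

-0.6544

First eliminate the Δt^2 term (factor 2^2 = 4):
  B₁ = (4·(-0.639043) − (-0.612576))/3 = -0.647865
  B₂ = (4·(-0.649942) − (-0.639043))/3 = -0.653575
Then eliminate the Δt^3 term (factor 2^3 = 8):
  (8·(-0.653575) − (-0.647865))/7 = -0.654391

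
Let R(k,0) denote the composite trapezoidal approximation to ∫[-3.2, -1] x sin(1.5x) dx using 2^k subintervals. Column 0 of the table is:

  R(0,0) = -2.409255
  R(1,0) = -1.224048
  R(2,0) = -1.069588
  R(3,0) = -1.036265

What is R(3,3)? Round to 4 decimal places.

-1.0255

Richardson extrapolation on the trapezoidal column (denominator 4−1=3):
R(1,1) = (4·(-1.224048) − (-2.409255)) / 3 = -0.828979
R(2,1) = (4·(-1.069588) − (-1.224048)) / 3 = -1.018101
R(3,1) = (4·(-1.036265) − (-1.069588)) / 3 = -1.025157
R(2,2) = (16·(-1.018101) − (-0.828979)) / 15 = -1.030709
R(3,2) = -1.025157 + (-1.025157 − (-1.018101))/15 = -1.025627
R(3,3) = -1.025627 + (-1.025627 − (-1.030709))/63 = -1.025546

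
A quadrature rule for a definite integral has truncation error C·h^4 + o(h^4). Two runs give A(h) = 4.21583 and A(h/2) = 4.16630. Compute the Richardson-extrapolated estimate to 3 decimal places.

Extrapolated value = (16·A(h/2) − A(h)) / (16 − 1)
= (16·4.16630 − 4.21583) / 15
= 62.44497 / 15 = 4.16300

4.163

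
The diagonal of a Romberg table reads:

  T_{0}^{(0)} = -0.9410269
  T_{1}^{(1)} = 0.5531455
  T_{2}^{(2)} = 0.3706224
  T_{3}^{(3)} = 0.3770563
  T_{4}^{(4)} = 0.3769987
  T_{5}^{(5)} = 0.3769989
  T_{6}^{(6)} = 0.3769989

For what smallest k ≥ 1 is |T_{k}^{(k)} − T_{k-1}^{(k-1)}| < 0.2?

k = 2

|T_{1}^{(1)} − T_{0}^{(0)}| = 1.4941724 ≥ 0.2
|T_{2}^{(2)} − T_{1}^{(1)}| = 0.1825231 < 0.2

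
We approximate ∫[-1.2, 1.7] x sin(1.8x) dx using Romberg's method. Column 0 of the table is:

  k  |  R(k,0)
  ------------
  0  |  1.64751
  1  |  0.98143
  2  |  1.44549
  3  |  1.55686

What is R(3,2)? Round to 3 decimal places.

1.594

Richardson extrapolation on the trapezoidal column (denominator 4−1=3):
R(2,1) = 1.44549 + (1.44549 − 0.98143)/3 = 1.60018
R(3,1) = (4·1.55686 − 1.44549) / 3 = 1.59398
R(3,2) = 1.59398 + (1.59398 − 1.60018)/15 = 1.59357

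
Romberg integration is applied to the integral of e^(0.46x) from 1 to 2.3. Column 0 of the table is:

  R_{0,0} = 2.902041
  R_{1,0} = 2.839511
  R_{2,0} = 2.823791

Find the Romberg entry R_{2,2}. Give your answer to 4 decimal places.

2.8185

Richardson extrapolation on the trapezoidal column (denominator 4−1=3):
R_{1,1} = 2.839511 + (2.839511 − 2.902041)/3 = 2.818668
R_{2,1} = (4·2.823791 − 2.839511) / 3 = 2.818551
R_{2,2} = 2.818551 + (2.818551 − 2.818668)/15 = 2.818543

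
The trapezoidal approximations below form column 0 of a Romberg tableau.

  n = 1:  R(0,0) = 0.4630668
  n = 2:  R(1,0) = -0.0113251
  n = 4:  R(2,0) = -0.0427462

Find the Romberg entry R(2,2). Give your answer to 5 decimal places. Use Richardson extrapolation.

-0.04547

R(1,1) = (4·(-0.0113251) − 0.4630668) / 3 = -0.1694557
R(2,1) = (4·(-0.0427462) − (-0.0113251)) / 3 = -0.0532199
R(2,2) = (16·(-0.0532199) − (-0.1694557)) / 15 = -0.0454708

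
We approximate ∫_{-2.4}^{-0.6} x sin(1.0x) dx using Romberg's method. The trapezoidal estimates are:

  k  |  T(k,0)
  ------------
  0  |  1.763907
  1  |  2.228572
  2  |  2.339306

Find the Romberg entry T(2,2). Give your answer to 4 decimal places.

2.3757

T(1,1) = (4·2.228572 − 1.763907) / 3 = 2.383460
T(2,1) = (4·2.339306 − 2.228572) / 3 = 2.376217
T(2,2) = 2.376217 + (2.376217 − 2.383460)/15 = 2.375734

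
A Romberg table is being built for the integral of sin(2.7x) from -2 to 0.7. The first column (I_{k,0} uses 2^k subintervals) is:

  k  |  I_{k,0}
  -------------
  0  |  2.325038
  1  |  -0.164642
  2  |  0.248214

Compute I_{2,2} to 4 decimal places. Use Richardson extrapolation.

I_{1,1} = -0.164642 + (-0.164642 − 2.325038)/3 = -0.994535
I_{2,1} = 0.248214 + (0.248214 − (-0.164642))/3 = 0.385833
I_{2,2} = 0.385833 + (0.385833 − (-0.994535))/15 = 0.477858

0.4779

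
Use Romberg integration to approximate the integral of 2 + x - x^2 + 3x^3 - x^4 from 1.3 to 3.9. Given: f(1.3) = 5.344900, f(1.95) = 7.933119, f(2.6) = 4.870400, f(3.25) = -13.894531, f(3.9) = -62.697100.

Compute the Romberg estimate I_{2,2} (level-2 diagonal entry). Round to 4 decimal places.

-15.4205

I_{0,0} (trapezoid, 1 panel, h=2.6000): -74.557860
I_{1,0} (trapezoid, 2 panels, h=1.3000): -30.947410
I_{2,0} (trapezoid, 4 panels, h=0.6500): -19.348623
I_{1,1} = -30.947410 + (-30.947410 − (-74.557860))/3 = -16.410593
I_{2,1} = -19.348623 + (-19.348623 − (-30.947410))/3 = -15.482361
I_{2,2} = -15.482361 + (-15.482361 − (-16.410593))/15 = -15.420479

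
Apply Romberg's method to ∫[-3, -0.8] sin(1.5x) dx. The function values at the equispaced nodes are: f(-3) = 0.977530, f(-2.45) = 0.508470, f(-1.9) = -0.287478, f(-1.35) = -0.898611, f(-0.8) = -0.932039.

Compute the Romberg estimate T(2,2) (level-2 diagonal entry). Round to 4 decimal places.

T(0,0) (trapezoid, 1 panel, h=2.2000): 0.050040
T(1,0) (trapezoid, 2 panels, h=1.1000): -0.291206
T(2,0) (trapezoid, 4 panels, h=0.5500): -0.360180
T(1,1) = -0.291206 + (-0.291206 − 0.050040)/3 = -0.404955
T(2,1) = -0.360180 + (-0.360180 − (-0.291206))/3 = -0.383171
T(2,2) = -0.383171 + (-0.383171 − (-0.404955))/15 = -0.381719

-0.3817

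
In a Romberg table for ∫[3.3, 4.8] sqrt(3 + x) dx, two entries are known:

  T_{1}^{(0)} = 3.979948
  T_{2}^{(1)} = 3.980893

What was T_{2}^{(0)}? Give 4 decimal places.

3.9807

From T_{2}^{(1)} = (4·T_{2}^{(0)} − T_{1}^{(0)})/3, solve for T_{2}^{(0)}:
4·T_{2}^{(0)} = 3·3.980893 + 3.979948 = 15.922627
T_{2}^{(0)} = 3.980657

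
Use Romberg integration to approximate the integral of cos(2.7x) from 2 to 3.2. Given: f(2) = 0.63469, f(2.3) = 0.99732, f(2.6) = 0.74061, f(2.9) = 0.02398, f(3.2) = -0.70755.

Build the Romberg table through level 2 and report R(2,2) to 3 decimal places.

0.547

R(0,0) (trapezoid, 1 panel, h=1.2000): -0.04372
R(1,0) (trapezoid, 2 panels, h=0.6000): 0.42251
R(2,0) (trapezoid, 4 panels, h=0.3000): 0.51764
R(1,1) = 0.42251 + (0.42251 − (-0.04372))/3 = 0.57792
R(2,1) = 0.51764 + (0.51764 − 0.42251)/3 = 0.54935
R(2,2) = 0.54935 + (0.54935 − 0.57792)/15 = 0.54745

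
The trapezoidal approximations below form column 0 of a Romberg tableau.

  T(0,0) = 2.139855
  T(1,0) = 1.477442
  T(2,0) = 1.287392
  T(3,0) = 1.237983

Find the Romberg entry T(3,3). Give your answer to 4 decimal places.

Richardson extrapolation on the trapezoidal column (denominator 4−1=3):
T(1,1) = (4·1.477442 − 2.139855) / 3 = 1.256638
T(2,1) = (4·1.287392 − 1.477442) / 3 = 1.224042
T(3,1) = 1.237983 + (1.237983 − 1.287392)/3 = 1.221513
T(2,2) = (16·1.224042 − 1.256638) / 15 = 1.221869
T(3,2) = (16·1.221513 − 1.224042) / 15 = 1.221344
T(3,3) = 1.221344 + (1.221344 − 1.221869)/63 = 1.221336
(Column j=1 coincides with Simpson's rule on the same nodes.)

1.2213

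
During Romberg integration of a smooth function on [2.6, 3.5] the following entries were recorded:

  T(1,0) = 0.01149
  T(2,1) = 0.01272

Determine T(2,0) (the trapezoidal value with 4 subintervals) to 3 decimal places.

From T(2,1) = (4·T(2,0) − T(1,0))/3, solve for T(2,0):
4·T(2,0) = 3·0.01272 + 0.01149 = 0.04965
T(2,0) = 0.01241

0.012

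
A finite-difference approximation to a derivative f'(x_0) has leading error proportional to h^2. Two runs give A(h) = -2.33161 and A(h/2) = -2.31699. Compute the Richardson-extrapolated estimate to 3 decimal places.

-2.312

The leading error scales as h^2; refining by a factor of 2 reduces it by 2^2 = 4.
Extrapolated value = (4·A(h/2) − A(h)) / (4 − 1)
= (4·(-2.31699) − (-2.33161)) / 3
= -6.93635 / 3 = -2.31212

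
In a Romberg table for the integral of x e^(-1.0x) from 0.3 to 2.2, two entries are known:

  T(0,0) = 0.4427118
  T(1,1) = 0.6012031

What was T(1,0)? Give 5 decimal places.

0.56158

From T(1,1) = (4·T(1,0) − T(0,0))/3, solve for T(1,0):
4·T(1,0) = 3·0.6012031 + 0.4427118 = 2.2463211
T(1,0) = 0.5615803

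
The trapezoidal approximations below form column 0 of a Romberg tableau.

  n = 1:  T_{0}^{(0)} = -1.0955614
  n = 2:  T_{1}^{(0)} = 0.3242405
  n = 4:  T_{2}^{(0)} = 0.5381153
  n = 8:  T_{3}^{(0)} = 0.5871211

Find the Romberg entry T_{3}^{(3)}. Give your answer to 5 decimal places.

T_{1}^{(1)} = 0.3242405 + (0.3242405 − (-1.0955614))/3 = 0.7975078
T_{2}^{(1)} = 0.5381153 + (0.5381153 − 0.3242405)/3 = 0.6094069
T_{3}^{(1)} = (4·0.5871211 − 0.5381153) / 3 = 0.6034564
T_{2}^{(2)} = (16·0.6094069 − 0.7975078) / 15 = 0.5968668
T_{3}^{(2)} = 0.6034564 + (0.6034564 − 0.6094069)/15 = 0.6030597
T_{3}^{(3)} = 0.6030597 + (0.6030597 − 0.5968668)/63 = 0.6031580

0.60316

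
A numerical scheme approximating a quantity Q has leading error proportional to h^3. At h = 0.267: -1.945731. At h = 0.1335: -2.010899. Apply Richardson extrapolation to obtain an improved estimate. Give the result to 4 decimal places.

Extrapolated value = (8·A(h/2) − A(h)) / (8 − 1)
= (8·(-2.010899) − (-1.945731)) / 7
= -14.141461 / 7 = -2.020209

-2.0202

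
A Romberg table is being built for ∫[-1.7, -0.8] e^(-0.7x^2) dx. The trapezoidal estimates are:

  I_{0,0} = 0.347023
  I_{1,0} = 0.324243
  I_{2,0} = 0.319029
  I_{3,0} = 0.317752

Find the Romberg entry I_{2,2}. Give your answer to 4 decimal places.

0.3173

Richardson extrapolation on the trapezoidal column (denominator 4−1=3):
I_{1,1} = (4·0.324243 − 0.347023) / 3 = 0.316650
I_{2,1} = (4·0.319029 − 0.324243) / 3 = 0.317291
I_{2,2} = 0.317291 + (0.317291 − 0.316650)/15 = 0.317334
(Column j=1 coincides with Simpson's rule on the same nodes.)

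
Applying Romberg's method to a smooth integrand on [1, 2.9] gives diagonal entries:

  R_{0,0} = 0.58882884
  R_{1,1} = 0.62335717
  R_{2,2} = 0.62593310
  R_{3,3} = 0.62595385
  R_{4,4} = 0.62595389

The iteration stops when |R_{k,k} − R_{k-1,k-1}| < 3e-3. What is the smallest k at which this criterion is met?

k = 2

|R_{1,1} − R_{0,0}| = 0.03452833 ≥ 3e-3
|R_{2,2} − R_{1,1}| = 0.00257593 < 3e-3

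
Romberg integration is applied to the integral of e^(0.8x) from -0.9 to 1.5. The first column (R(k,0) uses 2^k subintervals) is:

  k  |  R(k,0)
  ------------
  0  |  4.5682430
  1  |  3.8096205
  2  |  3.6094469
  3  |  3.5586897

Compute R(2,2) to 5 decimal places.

3.54179

Richardson extrapolation on the trapezoidal column (denominator 4−1=3):
R(1,1) = 3.8096205 + (3.8096205 − 4.5682430)/3 = 3.5567463
R(2,1) = (4·3.6094469 − 3.8096205) / 3 = 3.5427224
R(2,2) = (16·3.5427224 − 3.5567463) / 15 = 3.5417875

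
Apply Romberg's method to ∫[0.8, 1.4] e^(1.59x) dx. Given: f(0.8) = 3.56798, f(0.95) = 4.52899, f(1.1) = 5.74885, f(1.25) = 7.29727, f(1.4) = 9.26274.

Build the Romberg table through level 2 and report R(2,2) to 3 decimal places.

R(0,0) (trapezoid, 1 panel, h=0.6000): 3.84922
R(1,0) (trapezoid, 2 panels, h=0.3000): 3.64926
R(2,0) (trapezoid, 4 panels, h=0.1500): 3.59857
R(1,1) = 3.64926 + (3.64926 − 3.84922)/3 = 3.58261
R(2,1) = 3.59857 + (3.59857 − 3.64926)/3 = 3.58167
R(2,2) = 3.58167 + (3.58167 − 3.58261)/15 = 3.58161

3.582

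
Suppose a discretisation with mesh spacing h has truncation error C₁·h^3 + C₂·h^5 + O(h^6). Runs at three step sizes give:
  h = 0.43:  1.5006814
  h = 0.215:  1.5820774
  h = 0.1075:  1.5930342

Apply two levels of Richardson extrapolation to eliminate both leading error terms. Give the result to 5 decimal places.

1.59463

First eliminate the h^3 term (factor 2^3 = 8):
  B₁ = (8·1.5820774 − 1.5006814)/7 = 1.5937054
  B₂ = (8·1.5930342 − 1.5820774)/7 = 1.5945995
Then eliminate the h^5 term (factor 2^5 = 32):
  (32·1.5945995 − 1.5937054)/31 = 1.5946283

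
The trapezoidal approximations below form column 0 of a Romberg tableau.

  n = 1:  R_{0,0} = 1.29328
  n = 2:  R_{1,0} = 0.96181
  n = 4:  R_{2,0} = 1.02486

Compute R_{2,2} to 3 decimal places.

1.059

R_{1,1} = (4·0.96181 − 1.29328) / 3 = 0.85132
R_{2,1} = (4·1.02486 − 0.96181) / 3 = 1.04588
R_{2,2} = 1.04588 + (1.04588 − 0.85132)/15 = 1.05885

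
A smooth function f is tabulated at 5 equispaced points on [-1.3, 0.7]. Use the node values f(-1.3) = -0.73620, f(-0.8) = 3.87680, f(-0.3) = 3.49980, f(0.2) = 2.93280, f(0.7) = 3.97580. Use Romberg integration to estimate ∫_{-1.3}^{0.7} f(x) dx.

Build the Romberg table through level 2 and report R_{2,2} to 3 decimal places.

6.280

R_{0,0} (trapezoid, 1 panel, h=2.0000): 3.23960
R_{1,0} (trapezoid, 2 panels, h=1.0000): 5.11960
R_{2,0} (trapezoid, 4 panels, h=0.5000): 5.96460
R_{1,1} = 5.11960 + (5.11960 − 3.23960)/3 = 5.74627
R_{2,1} = 5.96460 + (5.96460 − 5.11960)/3 = 6.24627
R_{2,2} = 6.24627 + (6.24627 − 5.74627)/15 = 6.27960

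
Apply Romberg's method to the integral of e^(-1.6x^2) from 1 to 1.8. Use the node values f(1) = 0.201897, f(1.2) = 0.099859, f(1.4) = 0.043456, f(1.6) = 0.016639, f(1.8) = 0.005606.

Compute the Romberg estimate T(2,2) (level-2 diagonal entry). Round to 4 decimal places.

T(0,0) (trapezoid, 1 panel, h=0.8000): 0.083001
T(1,0) (trapezoid, 2 panels, h=0.4000): 0.058883
T(2,0) (trapezoid, 4 panels, h=0.2000): 0.052741
T(1,1) = 0.058883 + (0.058883 − 0.083001)/3 = 0.050844
T(2,1) = 0.052741 + (0.052741 − 0.058883)/3 = 0.050694
T(2,2) = 0.050694 + (0.050694 − 0.050844)/15 = 0.050684

0.0507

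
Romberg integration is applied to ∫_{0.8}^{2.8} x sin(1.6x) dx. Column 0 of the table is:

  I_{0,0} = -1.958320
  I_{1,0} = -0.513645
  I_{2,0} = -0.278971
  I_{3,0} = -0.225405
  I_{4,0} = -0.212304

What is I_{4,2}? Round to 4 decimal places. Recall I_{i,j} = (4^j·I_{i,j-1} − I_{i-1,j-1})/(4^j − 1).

-0.2080

I_{3,1} = -0.225405 + (-0.225405 − (-0.278971))/3 = -0.207550
I_{4,1} = -0.212304 + (-0.212304 − (-0.225405))/3 = -0.207937
I_{4,2} = -0.207937 + (-0.207937 − (-0.207550))/15 = -0.207963
(Column j=1 coincides with Simpson's rule on the same nodes.)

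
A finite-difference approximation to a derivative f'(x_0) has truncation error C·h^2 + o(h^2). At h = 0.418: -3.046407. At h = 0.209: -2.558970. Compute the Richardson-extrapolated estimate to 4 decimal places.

The leading error scales as h^2; refining by a factor of 2 reduces it by 2^2 = 4.
Extrapolated value = (4·A(h/2) − A(h)) / (4 − 1)
= (4·(-2.558970) − (-3.046407)) / 3
= -7.189473 / 3 = -2.396491

-2.3965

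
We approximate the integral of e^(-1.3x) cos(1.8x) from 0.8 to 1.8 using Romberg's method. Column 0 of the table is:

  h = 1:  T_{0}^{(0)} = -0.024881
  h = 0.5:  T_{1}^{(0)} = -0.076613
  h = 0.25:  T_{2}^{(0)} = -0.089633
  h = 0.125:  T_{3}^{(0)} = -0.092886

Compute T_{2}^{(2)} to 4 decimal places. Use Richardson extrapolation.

-0.0940

T_{1}^{(1)} = -0.076613 + (-0.076613 − (-0.024881))/3 = -0.093857
T_{2}^{(1)} = (4·(-0.089633) − (-0.076613)) / 3 = -0.093973
T_{2}^{(2)} = (16·(-0.093973) − (-0.093857)) / 15 = -0.093981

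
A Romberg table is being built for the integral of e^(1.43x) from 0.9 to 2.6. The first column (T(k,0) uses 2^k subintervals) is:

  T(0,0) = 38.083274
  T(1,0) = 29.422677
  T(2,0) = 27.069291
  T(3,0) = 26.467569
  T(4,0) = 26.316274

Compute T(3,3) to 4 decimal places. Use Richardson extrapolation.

Richardson extrapolation on the trapezoidal column (denominator 4−1=3):
T(1,1) = (4·29.422677 − 38.083274) / 3 = 26.535811
T(2,1) = (4·27.069291 − 29.422677) / 3 = 26.284829
T(3,1) = 26.467569 + (26.467569 − 27.069291)/3 = 26.266995
T(2,2) = (16·26.284829 − 26.535811) / 15 = 26.268097
T(3,2) = (16·26.266995 − 26.284829) / 15 = 26.265806
T(3,3) = 26.265806 + (26.265806 − 26.268097)/63 = 26.265770

26.2658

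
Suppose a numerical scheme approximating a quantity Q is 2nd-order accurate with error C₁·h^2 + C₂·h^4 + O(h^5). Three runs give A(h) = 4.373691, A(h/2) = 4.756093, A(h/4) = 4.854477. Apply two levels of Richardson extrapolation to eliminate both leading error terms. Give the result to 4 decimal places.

First eliminate the h^2 term (factor 2^2 = 4):
  B₁ = (4·4.756093 − 4.373691)/3 = 4.883560
  B₂ = (4·4.854477 − 4.756093)/3 = 4.887272
Then eliminate the h^4 term (factor 2^4 = 16):
  (16·4.887272 − 4.883560)/15 = 4.887519

4.8875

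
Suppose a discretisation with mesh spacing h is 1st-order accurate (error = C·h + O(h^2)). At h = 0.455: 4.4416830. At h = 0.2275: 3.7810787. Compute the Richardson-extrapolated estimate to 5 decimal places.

The leading error scales as h; refining by a factor of 2 reduces it by 2^1 = 2.
Extrapolated value = (2·A(h/2) − A(h)) / (2 − 1)
= (2·3.7810787 − 4.4416830) / 1
= 3.1204744 / 1 = 3.1204744

3.12047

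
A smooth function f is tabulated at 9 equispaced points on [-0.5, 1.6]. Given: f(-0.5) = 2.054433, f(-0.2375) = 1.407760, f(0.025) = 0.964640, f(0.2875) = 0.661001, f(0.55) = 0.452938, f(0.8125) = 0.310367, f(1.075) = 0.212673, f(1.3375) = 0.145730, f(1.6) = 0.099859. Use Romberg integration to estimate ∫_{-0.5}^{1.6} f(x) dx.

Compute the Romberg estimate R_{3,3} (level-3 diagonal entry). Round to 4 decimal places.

1.3573

R_{0,0} (trapezoid, 1 panel, h=2.1000): 2.262007
R_{1,0} (trapezoid, 2 panels, h=1.0500): 1.606588
R_{2,0} (trapezoid, 4 panels, h=0.5250): 1.421383
R_{3,0} (trapezoid, 8 panels, h=0.2625): 1.373467
R_{1,1} = 1.606588 + (1.606588 − 2.262007)/3 = 1.388115
R_{2,1} = 1.421383 + (1.421383 − 1.606588)/3 = 1.359648
R_{3,1} = 1.373467 + (1.373467 − 1.421383)/3 = 1.357495
R_{2,2} = 1.359648 + (1.359648 − 1.388115)/15 = 1.357750
R_{3,2} = 1.357495 + (1.357495 − 1.359648)/15 = 1.357351
R_{3,3} = 1.357351 + (1.357351 − 1.357750)/63 = 1.357345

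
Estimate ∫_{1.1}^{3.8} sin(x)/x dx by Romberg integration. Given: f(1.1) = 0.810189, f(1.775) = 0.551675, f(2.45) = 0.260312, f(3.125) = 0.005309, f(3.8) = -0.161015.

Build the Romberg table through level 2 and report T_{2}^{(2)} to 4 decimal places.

0.7647

T_{0}^{(0)} (trapezoid, 1 panel, h=2.7000): 0.876385
T_{1}^{(0)} (trapezoid, 2 panels, h=1.3500): 0.789614
T_{2}^{(0)} (trapezoid, 4 panels, h=0.6750): 0.770771
T_{1}^{(1)} = 0.789614 + (0.789614 − 0.876385)/3 = 0.760690
T_{2}^{(1)} = 0.770771 + (0.770771 − 0.789614)/3 = 0.764490
T_{2}^{(2)} = 0.764490 + (0.764490 − 0.760690)/15 = 0.764743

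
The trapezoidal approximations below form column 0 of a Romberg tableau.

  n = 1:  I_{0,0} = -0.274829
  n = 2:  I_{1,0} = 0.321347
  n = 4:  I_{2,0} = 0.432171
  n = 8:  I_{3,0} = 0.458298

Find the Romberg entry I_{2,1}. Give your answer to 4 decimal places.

Richardson extrapolation on the trapezoidal column (denominator 4−1=3):
I_{2,1} = 0.432171 + (0.432171 − 0.321347)/3 = 0.469112

0.4691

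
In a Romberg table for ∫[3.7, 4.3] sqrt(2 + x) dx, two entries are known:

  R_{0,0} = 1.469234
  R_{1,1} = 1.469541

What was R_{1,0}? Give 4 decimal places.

From R_{1,1} = (4·R_{1,0} − R_{0,0})/3, solve for R_{1,0}:
4·R_{1,0} = 3·1.469541 + 1.469234 = 5.877857
R_{1,0} = 1.469464

1.4695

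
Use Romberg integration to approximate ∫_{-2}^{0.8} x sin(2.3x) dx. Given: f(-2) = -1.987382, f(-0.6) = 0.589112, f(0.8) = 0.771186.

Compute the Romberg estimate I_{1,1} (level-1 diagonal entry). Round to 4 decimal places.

0.5321

I_{0,0} (trapezoid, 1 panel, h=2.8000): -1.702674
I_{1,0} (trapezoid, 2 panels, h=1.4000): -0.026580
I_{1,1} = -0.026580 + (-0.026580 − (-1.702674))/3 = 0.532118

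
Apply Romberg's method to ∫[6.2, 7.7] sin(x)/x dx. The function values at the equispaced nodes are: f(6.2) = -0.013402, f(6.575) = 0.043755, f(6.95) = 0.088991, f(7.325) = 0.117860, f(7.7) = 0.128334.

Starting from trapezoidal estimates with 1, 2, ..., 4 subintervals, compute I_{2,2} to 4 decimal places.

0.1174

I_{0,0} (trapezoid, 1 panel, h=1.5000): 0.086199
I_{1,0} (trapezoid, 2 panels, h=0.7500): 0.109843
I_{2,0} (trapezoid, 4 panels, h=0.3750): 0.115527
I_{1,1} = 0.109843 + (0.109843 − 0.086199)/3 = 0.117724
I_{2,1} = 0.115527 + (0.115527 − 0.109843)/3 = 0.117422
I_{2,2} = 0.117422 + (0.117422 − 0.117724)/15 = 0.117402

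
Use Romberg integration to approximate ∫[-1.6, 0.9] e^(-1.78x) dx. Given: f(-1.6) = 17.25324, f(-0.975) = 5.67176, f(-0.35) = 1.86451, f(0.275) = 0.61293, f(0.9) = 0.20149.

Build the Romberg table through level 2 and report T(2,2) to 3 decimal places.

T(0,0) (trapezoid, 1 panel, h=2.5000): 21.81841
T(1,0) (trapezoid, 2 panels, h=1.2500): 13.23984
T(2,0) (trapezoid, 4 panels, h=0.6250): 10.54785
T(1,1) = 13.23984 + (13.23984 − 21.81841)/3 = 10.38032
T(2,1) = 10.54785 + (10.54785 − 13.23984)/3 = 9.65052
T(2,2) = 9.65052 + (9.65052 − 10.38032)/15 = 9.60187

9.602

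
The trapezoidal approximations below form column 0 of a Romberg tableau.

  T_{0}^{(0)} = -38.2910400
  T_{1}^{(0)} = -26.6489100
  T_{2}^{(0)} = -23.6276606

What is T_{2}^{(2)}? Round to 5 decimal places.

Richardson extrapolation on the trapezoidal column (denominator 4−1=3):
T_{1}^{(1)} = -26.6489100 + (-26.6489100 − (-38.2910400))/3 = -22.7682000
T_{2}^{(1)} = (4·(-23.6276606) − (-26.6489100)) / 3 = -22.6205775
T_{2}^{(2)} = (16·(-22.6205775) − (-22.7682000)) / 15 = -22.6107360

-22.61074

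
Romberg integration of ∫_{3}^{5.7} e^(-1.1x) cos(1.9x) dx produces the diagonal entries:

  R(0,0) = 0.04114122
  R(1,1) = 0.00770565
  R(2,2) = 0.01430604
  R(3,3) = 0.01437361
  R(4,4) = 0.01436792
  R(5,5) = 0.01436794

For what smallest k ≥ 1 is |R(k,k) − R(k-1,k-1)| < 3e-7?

|R(1,1) − R(0,0)| = 0.03343557 ≥ 3e-7
|R(2,2) − R(1,1)| = 0.00660039 ≥ 3e-7
|R(3,3) − R(2,2)| = 0.00006757 ≥ 3e-7
|R(4,4) − R(3,3)| = 0.00000569 ≥ 3e-7
|R(5,5) − R(4,4)| = 0.00000002 < 3e-7

k = 5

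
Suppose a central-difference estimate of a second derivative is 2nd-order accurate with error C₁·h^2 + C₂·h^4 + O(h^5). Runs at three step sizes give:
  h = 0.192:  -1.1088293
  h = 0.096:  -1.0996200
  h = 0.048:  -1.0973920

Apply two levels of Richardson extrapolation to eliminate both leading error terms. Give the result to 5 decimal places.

-1.09666

First eliminate the h^2 term (factor 2^2 = 4):
  B₁ = (4·(-1.0996200) − (-1.1088293))/3 = -1.0965502
  B₂ = (4·(-1.0973920) − (-1.0996200))/3 = -1.0966493
Then eliminate the h^4 term (factor 2^4 = 16):
  (16·(-1.0966493) − (-1.0965502))/15 = -1.0966559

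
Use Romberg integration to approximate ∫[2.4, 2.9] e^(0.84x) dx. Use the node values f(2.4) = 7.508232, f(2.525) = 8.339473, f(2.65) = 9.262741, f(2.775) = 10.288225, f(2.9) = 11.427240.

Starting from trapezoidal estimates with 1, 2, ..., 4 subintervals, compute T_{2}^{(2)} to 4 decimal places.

T_{0}^{(0)} (trapezoid, 1 panel, h=0.5000): 4.733868
T_{1}^{(0)} (trapezoid, 2 panels, h=0.2500): 4.682619
T_{2}^{(0)} (trapezoid, 4 panels, h=0.1250): 4.669772
T_{1}^{(1)} = 4.682619 + (4.682619 − 4.733868)/3 = 4.665536
T_{2}^{(1)} = 4.669772 + (4.669772 − 4.682619)/3 = 4.665490
T_{2}^{(2)} = 4.665490 + (4.665490 − 4.665536)/15 = 4.665487

4.6655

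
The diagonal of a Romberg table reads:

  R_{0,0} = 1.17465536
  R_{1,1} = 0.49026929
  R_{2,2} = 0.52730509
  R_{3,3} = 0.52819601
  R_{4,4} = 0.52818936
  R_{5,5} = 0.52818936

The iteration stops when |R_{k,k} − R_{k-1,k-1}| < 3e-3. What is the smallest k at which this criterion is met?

k = 3

|R_{1,1} − R_{0,0}| = 0.68438607 ≥ 3e-3
|R_{2,2} − R_{1,1}| = 0.03703580 ≥ 3e-3
|R_{3,3} − R_{2,2}| = 0.00089092 < 3e-3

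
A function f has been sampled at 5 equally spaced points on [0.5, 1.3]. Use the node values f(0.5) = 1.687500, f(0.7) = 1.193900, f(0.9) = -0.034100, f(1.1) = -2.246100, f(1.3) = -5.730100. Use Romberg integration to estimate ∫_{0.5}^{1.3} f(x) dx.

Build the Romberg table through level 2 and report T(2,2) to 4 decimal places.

-0.5545

T(0,0) (trapezoid, 1 panel, h=0.8000): -1.617040
T(1,0) (trapezoid, 2 panels, h=0.4000): -0.822160
T(2,0) (trapezoid, 4 panels, h=0.2000): -0.621520
T(1,1) = -0.822160 + (-0.822160 − (-1.617040))/3 = -0.557200
T(2,1) = -0.621520 + (-0.621520 − (-0.822160))/3 = -0.554640
T(2,2) = -0.554640 + (-0.554640 − (-0.557200))/15 = -0.554469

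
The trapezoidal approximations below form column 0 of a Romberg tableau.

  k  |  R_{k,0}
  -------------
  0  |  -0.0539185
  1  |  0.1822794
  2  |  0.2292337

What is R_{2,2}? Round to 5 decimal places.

Richardson extrapolation on the trapezoidal column (denominator 4−1=3):
R_{1,1} = 0.1822794 + (0.1822794 − (-0.0539185))/3 = 0.2610120
R_{2,1} = (4·0.2292337 − 0.1822794) / 3 = 0.2448851
R_{2,2} = 0.2448851 + (0.2448851 − 0.2610120)/15 = 0.2438100

0.24381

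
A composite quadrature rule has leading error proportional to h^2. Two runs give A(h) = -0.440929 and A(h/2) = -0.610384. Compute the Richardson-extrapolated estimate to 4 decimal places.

The leading error scales as h^2; refining by a factor of 2 reduces it by 2^2 = 4.
Extrapolated value = (4·A(h/2) − A(h)) / (4 − 1)
= (4·(-0.610384) − (-0.440929)) / 3
= -2.000607 / 3 = -0.666869

-0.6669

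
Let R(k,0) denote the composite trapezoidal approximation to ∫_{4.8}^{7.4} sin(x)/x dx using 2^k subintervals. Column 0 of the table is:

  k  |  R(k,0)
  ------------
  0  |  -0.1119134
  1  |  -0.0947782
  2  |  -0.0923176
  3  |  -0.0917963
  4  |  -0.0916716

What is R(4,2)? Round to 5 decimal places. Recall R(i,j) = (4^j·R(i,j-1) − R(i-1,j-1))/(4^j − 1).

-0.09163

R(3,1) = (4·(-0.0917963) − (-0.0923176)) / 3 = -0.0916225
R(4,1) = -0.0916716 + (-0.0916716 − (-0.0917963))/3 = -0.0916300
R(4,2) = (16·(-0.0916300) − (-0.0916225)) / 15 = -0.0916305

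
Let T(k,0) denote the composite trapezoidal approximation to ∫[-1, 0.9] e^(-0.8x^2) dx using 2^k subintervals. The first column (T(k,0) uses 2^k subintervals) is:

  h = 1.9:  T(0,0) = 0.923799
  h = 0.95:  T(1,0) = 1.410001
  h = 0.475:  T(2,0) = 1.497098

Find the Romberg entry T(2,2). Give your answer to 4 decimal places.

Richardson extrapolation on the trapezoidal column (denominator 4−1=3):
T(1,1) = 1.410001 + (1.410001 − 0.923799)/3 = 1.572068
T(2,1) = 1.497098 + (1.497098 − 1.410001)/3 = 1.526130
T(2,2) = (16·1.526130 − 1.572068) / 15 = 1.523067

1.5231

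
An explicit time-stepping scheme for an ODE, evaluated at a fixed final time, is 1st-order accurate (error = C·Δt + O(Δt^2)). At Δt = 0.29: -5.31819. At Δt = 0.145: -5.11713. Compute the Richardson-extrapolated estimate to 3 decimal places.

Extrapolated value = (2·A(Δt/2) − A(Δt)) / (2 − 1)
= (2·(-5.11713) − (-5.31819)) / 1
= -4.91607 / 1 = -4.91607

-4.916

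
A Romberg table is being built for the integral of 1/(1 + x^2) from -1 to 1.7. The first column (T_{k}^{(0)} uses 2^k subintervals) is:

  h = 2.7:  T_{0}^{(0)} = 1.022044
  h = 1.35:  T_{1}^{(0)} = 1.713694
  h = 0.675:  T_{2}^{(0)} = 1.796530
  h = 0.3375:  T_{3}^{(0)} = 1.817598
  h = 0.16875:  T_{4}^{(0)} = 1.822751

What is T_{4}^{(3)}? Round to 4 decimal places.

1.8245

Richardson extrapolation on the trapezoidal column (denominator 4−1=3):
T_{2}^{(1)} = (4·1.796530 − 1.713694) / 3 = 1.824142
T_{3}^{(1)} = (4·1.817598 − 1.796530) / 3 = 1.824621
T_{4}^{(1)} = 1.822751 + (1.822751 − 1.817598)/3 = 1.824469
T_{3}^{(2)} = (16·1.824621 − 1.824142) / 15 = 1.824653
T_{4}^{(2)} = 1.824469 + (1.824469 − 1.824621)/15 = 1.824459
T_{4}^{(3)} = (64·1.824459 − 1.824653) / 63 = 1.824456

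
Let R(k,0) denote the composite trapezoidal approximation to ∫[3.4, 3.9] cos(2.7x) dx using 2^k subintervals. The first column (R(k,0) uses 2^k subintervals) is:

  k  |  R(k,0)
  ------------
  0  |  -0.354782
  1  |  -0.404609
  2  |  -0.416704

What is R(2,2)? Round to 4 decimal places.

Richardson extrapolation on the trapezoidal column (denominator 4−1=3):
R(1,1) = -0.404609 + (-0.404609 − (-0.354782))/3 = -0.421218
R(2,1) = (4·(-0.416704) − (-0.404609)) / 3 = -0.420736
R(2,2) = (16·(-0.420736) − (-0.421218)) / 15 = -0.420704

-0.4207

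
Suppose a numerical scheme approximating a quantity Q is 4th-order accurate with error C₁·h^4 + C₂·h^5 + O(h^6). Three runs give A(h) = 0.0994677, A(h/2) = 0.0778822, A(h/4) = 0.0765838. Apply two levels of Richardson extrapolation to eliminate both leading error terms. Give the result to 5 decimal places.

0.07650

First eliminate the h^4 term (factor 2^4 = 16):
  B₁ = (16·0.0778822 − 0.0994677)/15 = 0.0764432
  B₂ = (16·0.0765838 − 0.0778822)/15 = 0.0764972
Then eliminate the h^5 term (factor 2^5 = 32):
  (32·0.0764972 − 0.0764432)/31 = 0.0764989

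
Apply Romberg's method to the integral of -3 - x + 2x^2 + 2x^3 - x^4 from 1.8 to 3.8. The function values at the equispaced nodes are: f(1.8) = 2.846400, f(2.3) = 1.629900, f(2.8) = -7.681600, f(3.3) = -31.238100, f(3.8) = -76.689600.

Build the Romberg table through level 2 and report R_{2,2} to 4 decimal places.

R_{0,0} (trapezoid, 1 panel, h=2.0000): -73.843200
R_{1,0} (trapezoid, 2 panels, h=1.0000): -44.603200
R_{2,0} (trapezoid, 4 panels, h=0.5000): -37.105700
R_{1,1} = -44.603200 + (-44.603200 − (-73.843200))/3 = -34.856533
R_{2,1} = -37.105700 + (-37.105700 − (-44.603200))/3 = -34.606533
R_{2,2} = -34.606533 + (-34.606533 − (-34.856533))/15 = -34.589866

-34.5899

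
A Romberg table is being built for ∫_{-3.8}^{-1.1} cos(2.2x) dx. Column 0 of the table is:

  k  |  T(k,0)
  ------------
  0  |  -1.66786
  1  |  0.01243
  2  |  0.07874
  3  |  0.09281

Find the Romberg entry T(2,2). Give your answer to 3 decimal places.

Richardson extrapolation on the trapezoidal column (denominator 4−1=3):
T(1,1) = 0.01243 + (0.01243 − (-1.66786))/3 = 0.57253
T(2,1) = 0.07874 + (0.07874 − 0.01243)/3 = 0.10084
T(2,2) = (16·0.10084 − 0.57253) / 15 = 0.06939

0.069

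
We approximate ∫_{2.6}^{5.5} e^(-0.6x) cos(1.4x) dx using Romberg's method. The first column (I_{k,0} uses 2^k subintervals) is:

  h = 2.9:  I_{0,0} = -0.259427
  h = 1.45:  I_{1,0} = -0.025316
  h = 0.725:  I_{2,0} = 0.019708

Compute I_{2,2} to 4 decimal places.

I_{1,1} = -0.025316 + (-0.025316 − (-0.259427))/3 = 0.052721
I_{2,1} = 0.019708 + (0.019708 − (-0.025316))/3 = 0.034716
I_{2,2} = (16·0.034716 − 0.052721) / 15 = 0.033516
(Column j=1 coincides with Simpson's rule on the same nodes.)

0.0335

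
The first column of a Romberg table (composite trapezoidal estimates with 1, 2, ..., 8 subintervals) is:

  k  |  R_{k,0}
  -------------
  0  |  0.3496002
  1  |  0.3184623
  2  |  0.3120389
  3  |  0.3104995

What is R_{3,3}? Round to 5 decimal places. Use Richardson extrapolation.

R_{1,1} = 0.3184623 + (0.3184623 − 0.3496002)/3 = 0.3080830
R_{2,1} = (4·0.3120389 − 0.3184623) / 3 = 0.3098978
R_{3,1} = 0.3104995 + (0.3104995 − 0.3120389)/3 = 0.3099864
R_{2,2} = (16·0.3098978 − 0.3080830) / 15 = 0.3100188
R_{3,2} = (16·0.3099864 − 0.3098978) / 15 = 0.3099923
R_{3,3} = (64·0.3099923 − 0.3100188) / 63 = 0.3099919

0.30999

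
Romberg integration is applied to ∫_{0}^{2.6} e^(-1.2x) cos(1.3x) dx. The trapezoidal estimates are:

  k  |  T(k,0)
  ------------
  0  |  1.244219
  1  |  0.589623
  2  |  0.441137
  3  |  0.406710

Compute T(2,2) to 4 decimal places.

T(1,1) = (4·0.589623 − 1.244219) / 3 = 0.371424
T(2,1) = 0.441137 + (0.441137 − 0.589623)/3 = 0.391642
T(2,2) = (16·0.391642 − 0.371424) / 15 = 0.392990
(Column j=1 coincides with Simpson's rule on the same nodes.)

0.3930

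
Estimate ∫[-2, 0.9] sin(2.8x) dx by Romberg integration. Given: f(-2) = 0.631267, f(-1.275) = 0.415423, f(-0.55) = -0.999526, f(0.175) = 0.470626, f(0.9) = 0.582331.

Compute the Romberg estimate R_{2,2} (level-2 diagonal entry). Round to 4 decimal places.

0.8009

R_{0,0} (trapezoid, 1 panel, h=2.9000): 1.759717
R_{1,0} (trapezoid, 2 panels, h=1.4500): -0.569454
R_{2,0} (trapezoid, 4 panels, h=0.7250): 0.357658
R_{1,1} = -0.569454 + (-0.569454 − 1.759717)/3 = -1.345844
R_{2,1} = 0.357658 + (0.357658 − (-0.569454))/3 = 0.666695
R_{2,2} = 0.666695 + (0.666695 − (-1.345844))/15 = 0.800864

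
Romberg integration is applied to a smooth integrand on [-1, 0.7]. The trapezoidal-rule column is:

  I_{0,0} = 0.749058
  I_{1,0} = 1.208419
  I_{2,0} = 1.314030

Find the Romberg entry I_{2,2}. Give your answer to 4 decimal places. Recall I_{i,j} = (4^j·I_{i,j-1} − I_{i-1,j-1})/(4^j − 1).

I_{1,1} = (4·1.208419 − 0.749058) / 3 = 1.361539
I_{2,1} = 1.314030 + (1.314030 − 1.208419)/3 = 1.349234
I_{2,2} = 1.349234 + (1.349234 − 1.361539)/15 = 1.348414

1.3484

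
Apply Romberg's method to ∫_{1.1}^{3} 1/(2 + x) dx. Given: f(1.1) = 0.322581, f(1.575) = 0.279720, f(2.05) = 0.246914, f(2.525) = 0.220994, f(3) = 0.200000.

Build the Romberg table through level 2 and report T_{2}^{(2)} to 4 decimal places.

T_{0}^{(0)} (trapezoid, 1 panel, h=1.9000): 0.496452
T_{1}^{(0)} (trapezoid, 2 panels, h=0.9500): 0.482794
T_{2}^{(0)} (trapezoid, 4 panels, h=0.4750): 0.479236
T_{1}^{(1)} = 0.482794 + (0.482794 − 0.496452)/3 = 0.478241
T_{2}^{(1)} = 0.479236 + (0.479236 − 0.482794)/3 = 0.478050
T_{2}^{(2)} = 0.478050 + (0.478050 − 0.478241)/15 = 0.478037

0.4780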